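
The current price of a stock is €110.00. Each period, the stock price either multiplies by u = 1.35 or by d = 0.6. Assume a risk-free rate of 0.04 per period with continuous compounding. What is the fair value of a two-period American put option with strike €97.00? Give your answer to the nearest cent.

Risk-neutral probability p = (e^0.04 − 0.6)/(1.35 − 0.6) = 0.4408/0.7500 = 0.5877
Terminal stock prices: S_uu = 200.5, S_ud = 89.1, S_dd = 39.6
Terminal payoffs (K − S): max(-103.5, 0) = 0, max(7.9, 0) = 7.9, max(57.4, 0) = 57.4
Node u (S = 148.5): continuation = e^(−0.04)·[0.5877·0.0000 + 0.4123·7.9000] = 3.1291; exercise value = 0.0000 ≤ continuation, so V_u = 3.1291
Node d (S = 66): continuation = e^(−0.04)·[0.5877·7.9000 + 0.4123·57.4000] = 27.1966; exercise value = 31.0000 > continuation, so V_d = 31.0000 (exercise)
Node 0 (S = 110): continuation = e^(−0.04)·[0.5877·3.1291 + 0.4123·31.0000] = 14.0457; exercise value = 0.0000 ≤ continuation, so V_0 = 14.0457

€14.05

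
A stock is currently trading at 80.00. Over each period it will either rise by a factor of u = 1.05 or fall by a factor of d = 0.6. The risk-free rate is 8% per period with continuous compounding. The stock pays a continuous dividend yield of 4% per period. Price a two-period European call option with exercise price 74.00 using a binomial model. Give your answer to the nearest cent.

11.61

Per-period risk-free factor R = e^0.08 = 1.0833; dividend-adjusted growth = e^(0.08−0.04) = 1.0408.
Risk-neutral probability p = (1.0408 − 0.6)/(1.05 − 0.6) = 0.4408/0.4500 = 0.9796
Terminal stock prices: S_uu = 88.2, S_ud = 50.4, S_dd = 28.8
Terminal payoffs (S − K): max(14.2, 0) = 14.2, max(-23.6, 0) = 0, max(-45.2, 0) = 0
Node u (S = 84): V_u = e^(−0.08)·[0.9796·14.2000 + 0.0204·0.0000] = 12.8406
Node d (S = 48): V_d = e^(−0.08)·[0.9796·0.0000 + 0.0204·0.0000] = 0.0000
Node 0 (S = 80): V_0 = e^(−0.08)·[0.9796·12.8406 + 0.0204·0.0000] = 11.6113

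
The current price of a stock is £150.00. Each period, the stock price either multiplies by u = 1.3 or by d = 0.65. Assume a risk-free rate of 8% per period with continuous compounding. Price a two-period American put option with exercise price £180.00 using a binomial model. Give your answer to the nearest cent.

Risk-neutral probability p = (e^0.08 − 0.65)/(1.3 − 0.65) = 0.4333/0.6500 = 0.6666
Terminal stock prices: S_uu = 253.5, S_ud = 126.8, S_dd = 63.38
Terminal payoffs (K − S): max(-73.5, 0) = 0, max(53.25, 0) = 53.25, max(116.6, 0) = 116.6
Node u (S = 195): continuation = e^(−0.08)·[0.6666·0.0000 + 0.3334·53.2500] = 16.3888; exercise value = 0.0000 ≤ continuation, so V_u = 16.3888
Node d (S = 97.5): continuation = e^(−0.08)·[0.6666·53.2500 + 0.3334·116.6250] = 68.6609; exercise value = 82.5000 > continuation, so V_d = 82.5000 (exercise)
Node 0 (S = 150): continuation = e^(−0.08)·[0.6666·16.3888 + 0.3334·82.5000] = 35.4759; exercise value = 30.0000 ≤ continuation, so V_0 = 35.4759

£35.48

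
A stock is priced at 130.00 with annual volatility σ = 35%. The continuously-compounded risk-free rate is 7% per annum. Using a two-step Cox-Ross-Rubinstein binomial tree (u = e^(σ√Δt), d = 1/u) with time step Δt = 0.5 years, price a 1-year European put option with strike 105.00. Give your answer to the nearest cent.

5.77

CRR parameters: u = e^(σ√Δt) = e^(0.35·√0.5) = 1.2808, d = 1/u = 0.7808
Per-period rate: rΔt = 0.07·0.5 = 0.035, so R = e^0.035 = 1.0356
Risk-neutral probability p = (e^0.035 − 0.7808)/(1.2808 − 0.7808) = 0.2549/0.5000 = 0.5097
Terminal stock prices: S_uu = 213.3, S_ud = 130, S_dd = 79.25
Terminal payoffs (K − S): max(-108.3, 0) = 0, max(-25, 0) = 0, max(25.75, 0) = 25.75
Node u (S = 166.5): V_u = e^(−0.035)·[0.5097·0.0000 + 0.4903·0.0000] = 0.0000
Node d (S = 101.5): V_d = e^(−0.035)·[0.5097·0.0000 + 0.4903·25.7538] = 12.1934
Node 0 (S = 130): V_0 = e^(−0.035)·[0.5097·0.0000 + 0.4903·12.1934] = 5.7731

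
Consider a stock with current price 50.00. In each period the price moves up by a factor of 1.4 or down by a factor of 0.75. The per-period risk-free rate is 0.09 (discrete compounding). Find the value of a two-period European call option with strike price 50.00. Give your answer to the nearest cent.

Risk-neutral probability p = (1 + 0.09 − 0.75)/(1.4 − 0.75) = 0.3400/0.6500 = 0.5231
Terminal stock prices: S_uu = 98, S_ud = 52.5, S_dd = 28.12
Terminal payoffs (S − K): max(48, 0) = 48, max(2.5, 0) = 2.5, max(-21.88, 0) = 0
Node u (S = 70): V_u = 1/1.09·[0.5231·48.0000 + 0.4769·2.5000] = 24.1284
Node d (S = 37.5): V_d = 1/1.09·[0.5231·2.5000 + 0.4769·0.0000] = 1.1997
Node 0 (S = 50): V_0 = 1/1.09·[0.5231·24.1284 + 0.4769·1.1997] = 12.1039

12.10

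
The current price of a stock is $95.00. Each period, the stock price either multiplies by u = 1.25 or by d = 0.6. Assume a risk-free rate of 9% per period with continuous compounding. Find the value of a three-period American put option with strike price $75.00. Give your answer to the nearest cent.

$5.02

Risk-neutral probability p = (e^0.09 − 0.6)/(1.25 − 0.6) = 0.4942/0.6500 = 0.7603
Terminal stock prices: S_uuu = 185.5, S_uud = 89.06, S_udd = 42.75, S_ddd = 20.52
Terminal payoffs (K − S): max(-110.5, 0) = 0, max(-14.06, 0) = 0, max(32.25, 0) = 32.25, max(54.48, 0) = 54.48
Node uu (S = 148.4): continuation = e^(−0.09)·[0.7603·0.0000 + 0.2397·0.0000] = 0.0000; exercise value = 0.0000 ≤ continuation, so V_uu = 0.0000
Node ud (S = 71.25): continuation = e^(−0.09)·[0.7603·0.0000 + 0.2397·32.2500] = 7.0659; exercise value = 3.7500 ≤ continuation, so V_ud = 7.0659
Node dd (S = 34.2): continuation = e^(−0.09)·[0.7603·32.2500 + 0.2397·54.4800] = 34.3448; exercise value = 40.8000 > continuation, so V_dd = 40.8000 (exercise)
Node u (S = 118.8): continuation = e^(−0.09)·[0.7603·0.0000 + 0.2397·7.0659] = 1.5481; exercise value = 0.0000 ≤ continuation, so V_u = 1.5481
Node d (S = 57): continuation = e^(−0.09)·[0.7603·7.0659 + 0.2397·40.8000] = 13.8489; exercise value = 18.0000 > continuation, so V_d = 18.0000 (exercise)
Node 0 (S = 95): continuation = e^(−0.09)·[0.7603·1.5481 + 0.2397·18.0000] = 5.0195; exercise value = 0.0000 ≤ continuation, so V_0 = 5.0195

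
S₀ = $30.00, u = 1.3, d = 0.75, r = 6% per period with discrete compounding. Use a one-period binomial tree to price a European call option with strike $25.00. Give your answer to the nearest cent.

Risk-neutral probability p = (1 + 0.06 − 0.75)/(1.3 − 0.75) = 0.3100/0.5500 = 0.5636
Terminal stock prices: S_u = 39, S_d = 22.5
Terminal payoffs (S − K): max(14, 0) = 14, max(-2.5, 0) = 0
Node 0 (S = 30): V_0 = 1/1.06·[0.5636·14.0000 + 0.4364·0.0000] = 7.4443

$7.44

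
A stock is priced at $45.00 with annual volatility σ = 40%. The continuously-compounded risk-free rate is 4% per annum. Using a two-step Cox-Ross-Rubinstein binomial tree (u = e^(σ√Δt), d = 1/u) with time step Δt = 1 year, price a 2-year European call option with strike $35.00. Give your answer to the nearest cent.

CRR parameters: u = e^(σ√Δt) = e^(0.4·√1) = 1.4918, d = 1/u = 0.6703
Per-period rate: rΔt = 0.04·1 = 0.04, so R = e^0.04 = 1.0408
Risk-neutral probability p = (e^0.04 − 0.6703)/(1.4918 − 0.6703) = 0.3705/0.8215 = 0.4510
Terminal stock prices: S_uu = 100.1, S_ud = 45, S_dd = 20.22
Terminal payoffs (S − K): max(65.15, 0) = 65.15, max(10, 0) = 10, max(-14.78, 0) = 0
Node u (S = 67.13): V_u = e^(−0.04)·[0.4510·65.1493 + 0.5490·10.0000] = 33.5045
Node d (S = 30.16): V_d = e^(−0.04)·[0.4510·10.0000 + 0.5490·0.0000] = 4.3331
Node 0 (S = 45): V_0 = e^(−0.04)·[0.4510·33.5045 + 0.5490·4.3331] = 16.8033

$16.80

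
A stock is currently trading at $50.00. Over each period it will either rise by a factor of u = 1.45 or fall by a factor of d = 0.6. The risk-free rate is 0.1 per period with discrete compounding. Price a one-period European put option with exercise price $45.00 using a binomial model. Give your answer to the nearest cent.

Risk-neutral probability p = (1 + 0.1 − 0.6)/(1.45 − 0.6) = 0.5000/0.8500 = 0.5882
Terminal stock prices: S_u = 72.5, S_d = 30
Terminal payoffs (K − S): max(-27.5, 0) = 0, max(15, 0) = 15
Node 0 (S = 50): V_0 = 1/1.1·[0.5882·0.0000 + 0.4118·15.0000] = 5.6150

$5.61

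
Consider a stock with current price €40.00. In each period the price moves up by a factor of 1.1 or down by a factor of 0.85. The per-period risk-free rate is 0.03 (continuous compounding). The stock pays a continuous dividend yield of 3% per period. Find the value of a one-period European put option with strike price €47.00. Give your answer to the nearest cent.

€6.79

Per-period risk-free factor R = e^0.03 = 1.0305; dividend-adjusted growth = e^(0.03−0.03) = 1.0000.
Risk-neutral probability p = (1.0000 − 0.85)/(1.1 − 0.85) = 0.1500/0.2500 = 0.6000
Terminal stock prices: S_u = 44, S_d = 34
Terminal payoffs (K − S): max(3, 0) = 3, max(13, 0) = 13
Node 0 (S = 40): V_0 = e^(−0.03)·[0.6000·3.0000 + 0.4000·13.0000] = 6.7931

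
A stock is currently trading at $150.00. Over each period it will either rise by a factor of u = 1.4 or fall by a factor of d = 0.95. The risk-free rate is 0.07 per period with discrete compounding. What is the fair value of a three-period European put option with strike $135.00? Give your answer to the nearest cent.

Risk-neutral probability p = (1 + 0.07 − 0.95)/(1.4 − 0.95) = 0.1200/0.4500 = 0.2667
Terminal stock prices: S_uuu = 411.6, S_uud = 279.3, S_udd = 189.5, S_ddd = 128.6
Terminal payoffs (K − S): max(-276.6, 0) = 0, max(-144.3, 0) = 0, max(-54.53, 0) = 0, max(6.394, 0) = 6.394
Node uu (S = 294): V_uu = 1/1.07·[0.2667·0.0000 + 0.7333·0.0000] = 0.0000
Node ud (S = 199.5): V_ud = 1/1.07·[0.2667·0.0000 + 0.7333·0.0000] = 0.0000
Node dd (S = 135.4): V_dd = 1/1.07·[0.2667·0.0000 + 0.7333·6.3938] = 4.3820
Node u (S = 210): V_u = 1/1.07·[0.2667·0.0000 + 0.7333·0.0000] = 0.0000
Node d (S = 142.5): V_d = 1/1.07·[0.2667·0.0000 + 0.7333·4.3820] = 3.0032
Node 0 (S = 150): V_0 = 1/1.07·[0.2667·0.0000 + 0.7333·3.0032] = 2.0583

$2.06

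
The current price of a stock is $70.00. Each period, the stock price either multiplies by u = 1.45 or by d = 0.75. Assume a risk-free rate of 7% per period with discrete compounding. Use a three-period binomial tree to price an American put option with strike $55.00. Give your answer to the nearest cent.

$4.02

Risk-neutral probability p = (1 + 0.07 − 0.75)/(1.45 − 0.75) = 0.3200/0.7000 = 0.4571
Terminal stock prices: S_uuu = 213.4, S_uud = 110.4, S_udd = 57.09, S_ddd = 29.53
Terminal payoffs (K − S): max(-158.4, 0) = 0, max(-55.38, 0) = 0, max(-2.094, 0) = 0, max(25.47, 0) = 25.47
Node uu (S = 147.2): continuation = 1/1.07·[0.4571·0.0000 + 0.5429·0.0000] = 0.0000; exercise value = 0.0000 ≤ continuation, so V_uu = 0.0000
Node ud (S = 76.12): continuation = 1/1.07·[0.4571·0.0000 + 0.5429·0.0000] = 0.0000; exercise value = 0.0000 ≤ continuation, so V_ud = 0.0000
Node dd (S = 39.38): continuation = 1/1.07·[0.4571·0.0000 + 0.5429·25.4688] = 12.9214; exercise value = 15.6250 > continuation, so V_dd = 15.6250 (exercise)
Node u (S = 101.5): continuation = 1/1.07·[0.4571·0.0000 + 0.5429·0.0000] = 0.0000; exercise value = 0.0000 ≤ continuation, so V_u = 0.0000
Node d (S = 52.5): continuation = 1/1.07·[0.4571·0.0000 + 0.5429·15.6250] = 7.9272; exercise value = 2.5000 ≤ continuation, so V_d = 7.9272
Node 0 (S = 70): continuation = 1/1.07·[0.4571·0.0000 + 0.5429·7.9272] = 4.0218; exercise value = 0.0000 ≤ continuation, so V_0 = 4.0218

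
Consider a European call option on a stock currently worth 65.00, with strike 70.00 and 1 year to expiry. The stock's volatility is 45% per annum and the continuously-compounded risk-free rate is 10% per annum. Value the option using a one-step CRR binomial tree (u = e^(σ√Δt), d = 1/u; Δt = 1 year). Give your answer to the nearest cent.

14.52

CRR parameters: u = e^(σ√Δt) = e^(0.45·√1) = 1.5683, d = 1/u = 0.6376
Per-period rate: rΔt = 0.1·1 = 0.1, so R = e^0.1 = 1.1052
Risk-neutral probability p = (e^0.1 − 0.6376)/(1.5683 − 0.6376) = 0.4675/0.9307 = 0.5024
Terminal stock prices: S_u = 101.9, S_d = 41.45
Terminal payoffs (S − K): max(31.94, 0) = 31.94, max(-28.55, 0) = 0
Node 0 (S = 65): V_0 = e^(−0.1)·[0.5024·31.9403 + 0.4976·0.0000] = 14.5187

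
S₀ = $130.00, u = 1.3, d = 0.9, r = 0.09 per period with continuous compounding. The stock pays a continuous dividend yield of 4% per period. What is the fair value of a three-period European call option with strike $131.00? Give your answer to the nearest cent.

Per-period risk-free factor R = e^0.09 = 1.0942; dividend-adjusted growth = e^(0.09−0.04) = 1.0513.
Risk-neutral probability p = (1.0513 − 0.9)/(1.3 − 0.9) = 0.1513/0.4000 = 0.3782
Terminal stock prices: S_uuu = 285.6, S_uud = 197.7, S_udd = 136.9, S_ddd = 94.77
Terminal payoffs (S − K): max(154.6, 0) = 154.6, max(66.73, 0) = 66.73, max(5.89, 0) = 5.89, max(-36.23, 0) = 0
Node uu (S = 219.7): V_uu = e^(−0.09)·[0.3782·154.6100 + 0.6218·66.7300] = 91.3605
Node ud (S = 152.1): V_ud = e^(−0.09)·[0.3782·66.7300 + 0.6218·5.8900] = 26.4111
Node dd (S = 105.3): V_dd = e^(−0.09)·[0.3782·5.8900 + 0.6218·0.0000] = 2.0358
Node u (S = 169): V_u = e^(−0.09)·[0.3782·91.3605 + 0.6218·26.4111] = 46.5863
Node d (S = 117): V_d = e^(−0.09)·[0.3782·26.4111 + 0.6218·2.0358] = 10.2853
Node 0 (S = 130): V_0 = e^(−0.09)·[0.3782·46.5863 + 0.6218·10.2853] = 21.9467

$21.95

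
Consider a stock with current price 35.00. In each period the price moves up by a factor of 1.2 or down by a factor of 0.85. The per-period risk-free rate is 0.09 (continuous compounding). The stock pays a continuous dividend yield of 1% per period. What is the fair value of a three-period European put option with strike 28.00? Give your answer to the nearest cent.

Per-period risk-free factor R = e^0.09 = 1.0942; dividend-adjusted growth = e^(0.09−0.01) = 1.0833.
Risk-neutral probability p = (1.0833 − 0.85)/(1.2 − 0.85) = 0.2333/0.3500 = 0.6665
Terminal stock prices: S_uuu = 60.48, S_uud = 42.84, S_udd = 30.34, S_ddd = 21.49
Terminal payoffs (K − S): max(-32.48, 0) = 0, max(-14.84, 0) = 0, max(-2.345, 0) = 0, max(6.506, 0) = 6.506
Node uu (S = 50.4): V_uu = e^(−0.09)·[0.6665·0.0000 + 0.3335·0.0000] = 0.0000
Node ud (S = 35.7): V_ud = e^(−0.09)·[0.6665·0.0000 + 0.3335·0.0000] = 0.0000
Node dd (S = 25.29): V_dd = e^(−0.09)·[0.6665·0.0000 + 0.3335·6.5056] = 1.9827
Node u (S = 42): V_u = e^(−0.09)·[0.6665·0.0000 + 0.3335·0.0000] = 0.0000
Node d (S = 29.75): V_d = e^(−0.09)·[0.6665·0.0000 + 0.3335·1.9827] = 0.6043
Node 0 (S = 35): V_0 = e^(−0.09)·[0.6665·0.0000 + 0.3335·0.6043] = 0.1842

0.18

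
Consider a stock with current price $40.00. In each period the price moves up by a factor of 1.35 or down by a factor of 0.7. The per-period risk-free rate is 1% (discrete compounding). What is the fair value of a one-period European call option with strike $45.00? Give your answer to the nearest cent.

Risk-neutral probability p = (1 + 0.01 − 0.7)/(1.35 − 0.7) = 0.3100/0.6500 = 0.4769
Terminal stock prices: S_u = 54, S_d = 28
Terminal payoffs (S − K): max(9, 0) = 9, max(-17, 0) = 0
Node 0 (S = 40): V_0 = 1/1.01·[0.4769·9.0000 + 0.5231·0.0000] = 4.2498

$4.25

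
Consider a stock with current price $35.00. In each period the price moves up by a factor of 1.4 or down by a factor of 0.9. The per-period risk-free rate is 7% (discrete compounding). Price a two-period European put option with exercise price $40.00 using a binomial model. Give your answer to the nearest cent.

Risk-neutral probability p = (1 + 0.07 − 0.9)/(1.4 − 0.9) = 0.1700/0.5000 = 0.3400
Terminal stock prices: S_uu = 68.6, S_ud = 44.1, S_dd = 28.35
Terminal payoffs (K − S): max(-28.6, 0) = 0, max(-4.1, 0) = 0, max(11.65, 0) = 11.65
Node u (S = 49): V_u = 1/1.07·[0.3400·0.0000 + 0.6600·0.0000] = 0.0000
Node d (S = 31.5): V_d = 1/1.07·[0.3400·0.0000 + 0.6600·11.6500] = 7.1860
Node 0 (S = 35): V_0 = 1/1.07·[0.3400·0.0000 + 0.6600·7.1860] = 4.4325

$4.43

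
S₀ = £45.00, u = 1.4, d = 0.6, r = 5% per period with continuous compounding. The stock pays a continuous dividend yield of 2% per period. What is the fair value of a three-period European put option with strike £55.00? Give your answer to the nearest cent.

£14.14

Per-period risk-free factor R = e^0.05 = 1.0513; dividend-adjusted growth = e^(0.05−0.02) = 1.0305.
Risk-neutral probability p = (1.0305 − 0.6)/(1.4 − 0.6) = 0.4305/0.8000 = 0.5381
Terminal stock prices: S_uuu = 123.5, S_uud = 52.92, S_udd = 22.68, S_ddd = 9.72
Terminal payoffs (K − S): max(-68.48, 0) = 0, max(2.08, 0) = 2.08, max(32.32, 0) = 32.32, max(45.28, 0) = 45.28
Node uu (S = 88.2): V_uu = e^(−0.05)·[0.5381·0.0000 + 0.4619·2.0800] = 0.9140
Node ud (S = 37.8): V_ud = e^(−0.05)·[0.5381·2.0800 + 0.4619·32.3200] = 15.2661
Node dd (S = 16.2): V_dd = e^(−0.05)·[0.5381·32.3200 + 0.4619·45.2800] = 36.4384
Node u (S = 63): V_u = e^(−0.05)·[0.5381·0.9140 + 0.4619·15.2661] = 7.1758
Node d (S = 27): V_d = e^(−0.05)·[0.5381·15.2661 + 0.4619·36.4384] = 23.8247
Node 0 (S = 45): V_0 = e^(−0.05)·[0.5381·7.1758 + 0.4619·23.8247] = 14.1414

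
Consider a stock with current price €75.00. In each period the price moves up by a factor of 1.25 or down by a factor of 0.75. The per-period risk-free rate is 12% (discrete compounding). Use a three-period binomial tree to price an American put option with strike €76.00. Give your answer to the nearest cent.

€5.46

Risk-neutral probability p = (1 + 0.12 − 0.75)/(1.25 − 0.75) = 0.3700/0.5000 = 0.7400
Terminal stock prices: S_uuu = 146.5, S_uud = 87.89, S_udd = 52.73, S_ddd = 31.64
Terminal payoffs (K − S): max(-70.48, 0) = 0, max(-11.89, 0) = 0, max(23.27, 0) = 23.27, max(44.36, 0) = 44.36
Node uu (S = 117.2): continuation = 1/1.12·[0.7400·0.0000 + 0.2600·0.0000] = 0.0000; exercise value = 0.0000 ≤ continuation, so V_uu = 0.0000
Node ud (S = 70.31): continuation = 1/1.12·[0.7400·0.0000 + 0.2600·23.2656] = 5.4009; exercise value = 5.6875 > continuation, so V_ud = 5.6875 (exercise)
Node dd (S = 42.19): continuation = 1/1.12·[0.7400·23.2656 + 0.2600·44.3594] = 25.6696; exercise value = 33.8125 > continuation, so V_dd = 33.8125 (exercise)
Node u (S = 93.75): continuation = 1/1.12·[0.7400·0.0000 + 0.2600·5.6875] = 1.3203; exercise value = 0.0000 ≤ continuation, so V_u = 1.3203
Node d (S = 56.25): continuation = 1/1.12·[0.7400·5.6875 + 0.2600·33.8125] = 11.6071; exercise value = 19.7500 > continuation, so V_d = 19.7500 (exercise)
Node 0 (S = 75): continuation = 1/1.12·[0.7400·1.3203 + 0.2600·19.7500] = 5.4572; exercise value = 1.0000 ≤ continuation, so V_0 = 5.4572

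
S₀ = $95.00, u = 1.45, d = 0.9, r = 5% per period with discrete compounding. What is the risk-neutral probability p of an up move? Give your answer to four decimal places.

Risk-neutral probability p = (1 + 0.05 − 0.9)/(1.45 − 0.9) = 0.1500/0.5500 = 0.2727

p = 0.2727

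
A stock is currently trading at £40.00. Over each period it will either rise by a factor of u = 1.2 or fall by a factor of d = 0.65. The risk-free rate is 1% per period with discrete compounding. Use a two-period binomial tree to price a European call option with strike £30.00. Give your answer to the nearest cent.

£12.12

Risk-neutral probability p = (1 + 0.01 − 0.65)/(1.2 − 0.65) = 0.3600/0.5500 = 0.6545
Terminal stock prices: S_uu = 57.6, S_ud = 31.2, S_dd = 16.9
Terminal payoffs (S − K): max(27.6, 0) = 27.6, max(1.2, 0) = 1.2, max(-13.1, 0) = 0
Node u (S = 48): V_u = 1/1.01·[0.6545·27.6000 + 0.3455·1.2000] = 18.2970
Node d (S = 26): V_d = 1/1.01·[0.6545·1.2000 + 0.3455·0.0000] = 0.7777
Node 0 (S = 40): V_0 = 1/1.01·[0.6545·18.2970 + 0.3455·0.7777] = 12.1237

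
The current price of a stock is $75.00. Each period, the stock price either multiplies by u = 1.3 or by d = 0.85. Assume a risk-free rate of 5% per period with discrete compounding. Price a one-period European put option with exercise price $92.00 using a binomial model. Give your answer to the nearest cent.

$14.95

Risk-neutral probability p = (1 + 0.05 − 0.85)/(1.3 − 0.85) = 0.2000/0.4500 = 0.4444
Terminal stock prices: S_u = 97.5, S_d = 63.75
Terminal payoffs (K − S): max(-5.5, 0) = 0, max(28.25, 0) = 28.25
Node 0 (S = 75): V_0 = 1/1.05·[0.4444·0.0000 + 0.5556·28.2500] = 14.9471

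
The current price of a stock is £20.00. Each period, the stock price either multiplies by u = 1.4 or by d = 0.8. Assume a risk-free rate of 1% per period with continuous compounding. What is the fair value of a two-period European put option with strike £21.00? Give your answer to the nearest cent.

£3.40

Risk-neutral probability p = (e^0.01 − 0.8)/(1.4 − 0.8) = 0.2101/0.6000 = 0.3501
Terminal stock prices: S_uu = 39.2, S_ud = 22.4, S_dd = 12.8
Terminal payoffs (K − S): max(-18.2, 0) = 0, max(-1.4, 0) = 0, max(8.2, 0) = 8.2
Node u (S = 28): V_u = e^(−0.01)·[0.3501·0.0000 + 0.6499·0.0000] = 0.0000
Node d (S = 16): V_d = e^(−0.01)·[0.3501·0.0000 + 0.6499·8.2000] = 5.2763
Node 0 (S = 20): V_0 = e^(−0.01)·[0.3501·0.0000 + 0.6499·5.2763] = 3.3950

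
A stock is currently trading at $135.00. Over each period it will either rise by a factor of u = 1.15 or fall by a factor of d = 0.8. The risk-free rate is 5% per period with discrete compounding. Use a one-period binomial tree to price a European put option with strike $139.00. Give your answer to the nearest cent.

Risk-neutral probability p = (1 + 0.05 − 0.8)/(1.15 − 0.8) = 0.2500/0.3500 = 0.7143
Terminal stock prices: S_u = 155.2, S_d = 108
Terminal payoffs (K − S): max(-16.25, 0) = 0, max(31, 0) = 31
Node 0 (S = 135): V_0 = 1/1.05·[0.7143·0.0000 + 0.2857·31.0000] = 8.4354

$8.44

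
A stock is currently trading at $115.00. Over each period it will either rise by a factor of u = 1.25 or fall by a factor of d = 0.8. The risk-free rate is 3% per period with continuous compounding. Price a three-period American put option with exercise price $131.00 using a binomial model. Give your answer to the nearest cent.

Risk-neutral probability p = (e^0.03 − 0.8)/(1.25 − 0.8) = 0.2305/0.4500 = 0.5121
Terminal stock prices: S_uuu = 224.6, S_uud = 143.8, S_udd = 92, S_ddd = 58.88
Terminal payoffs (K − S): max(-93.61, 0) = 0, max(-12.75, 0) = 0, max(39, 0) = 39, max(72.12, 0) = 72.12
Node uu (S = 179.7): continuation = e^(−0.03)·[0.5121·0.0000 + 0.4879·0.0000] = 0.0000; exercise value = 0.0000 ≤ continuation, so V_uu = 0.0000
Node ud (S = 115): continuation = e^(−0.03)·[0.5121·0.0000 + 0.4879·39.0000] = 18.4649; exercise value = 16.0000 ≤ continuation, so V_ud = 18.4649
Node dd (S = 73.6): continuation = e^(−0.03)·[0.5121·39.0000 + 0.4879·72.1200] = 53.5284; exercise value = 57.4000 > continuation, so V_dd = 57.4000 (exercise)
Node u (S = 143.8): continuation = e^(−0.03)·[0.5121·0.0000 + 0.4879·18.4649] = 8.7424; exercise value = 0.0000 ≤ continuation, so V_u = 8.7424
Node d (S = 92): continuation = e^(−0.03)·[0.5121·18.4649 + 0.4879·57.4000] = 36.3534; exercise value = 39.0000 > continuation, so V_d = 39.0000 (exercise)
Node 0 (S = 115): continuation = e^(−0.03)·[0.5121·8.7424 + 0.4879·39.0000] = 22.8098; exercise value = 16.0000 ≤ continuation, so V_0 = 22.8098

$22.81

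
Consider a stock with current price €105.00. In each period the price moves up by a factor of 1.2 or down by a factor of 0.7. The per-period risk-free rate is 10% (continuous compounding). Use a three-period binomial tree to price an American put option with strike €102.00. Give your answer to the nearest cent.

Risk-neutral probability p = (e^0.1 − 0.7)/(1.2 − 0.7) = 0.4052/0.5000 = 0.8103
Terminal stock prices: S_uuu = 181.4, S_uud = 105.8, S_udd = 61.74, S_ddd = 36.01
Terminal payoffs (K − S): max(-79.44, 0) = 0, max(-3.84, 0) = 0, max(40.26, 0) = 40.26, max(65.99, 0) = 65.99
Node uu (S = 151.2): continuation = e^(−0.1)·[0.8103·0.0000 + 0.1897·0.0000] = 0.0000; exercise value = 0.0000 ≤ continuation, so V_uu = 0.0000
Node ud (S = 88.2): continuation = e^(−0.1)·[0.8103·0.0000 + 0.1897·40.2600] = 6.9090; exercise value = 13.8000 > continuation, so V_ud = 13.8000 (exercise)
Node dd (S = 51.45): continuation = e^(−0.1)·[0.8103·40.2600 + 0.1897·65.9850] = 40.8434; exercise value = 50.5500 > continuation, so V_dd = 50.5500 (exercise)
Node u (S = 126): continuation = e^(−0.1)·[0.8103·0.0000 + 0.1897·13.8000] = 2.3682; exercise value = 0.0000 ≤ continuation, so V_u = 2.3682
Node d (S = 73.5): continuation = e^(−0.1)·[0.8103·13.8000 + 0.1897·50.5500] = 18.7934; exercise value = 28.5000 > continuation, so V_d = 28.5000 (exercise)
Node 0 (S = 105): continuation = e^(−0.1)·[0.8103·2.3682 + 0.1897·28.5000] = 6.6273; exercise value = 0.0000 ≤ continuation, so V_0 = 6.6273

€6.63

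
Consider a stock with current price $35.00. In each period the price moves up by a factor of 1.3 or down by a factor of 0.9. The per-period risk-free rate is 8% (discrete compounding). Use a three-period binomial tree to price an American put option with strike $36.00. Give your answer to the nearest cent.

$2.29

Risk-neutral probability p = (1 + 0.08 − 0.9)/(1.3 − 0.9) = 0.1800/0.4000 = 0.4500
Terminal stock prices: S_uuu = 76.89, S_uud = 53.24, S_udd = 36.86, S_ddd = 25.52
Terminal payoffs (K − S): max(-40.89, 0) = 0, max(-17.24, 0) = 0, max(-0.855, 0) = 0, max(10.48, 0) = 10.48
Node uu (S = 59.15): continuation = 1/1.08·[0.4500·0.0000 + 0.5500·0.0000] = 0.0000; exercise value = 0.0000 ≤ continuation, so V_uu = 0.0000
Node ud (S = 40.95): continuation = 1/1.08·[0.4500·0.0000 + 0.5500·0.0000] = 0.0000; exercise value = 0.0000 ≤ continuation, so V_ud = 0.0000
Node dd (S = 28.35): continuation = 1/1.08·[0.4500·0.0000 + 0.5500·10.4850] = 5.3396; exercise value = 7.6500 > continuation, so V_dd = 7.6500 (exercise)
Node u (S = 45.5): continuation = 1/1.08·[0.4500·0.0000 + 0.5500·0.0000] = 0.0000; exercise value = 0.0000 ≤ continuation, so V_u = 0.0000
Node d (S = 31.5): continuation = 1/1.08·[0.4500·0.0000 + 0.5500·7.6500] = 3.8958; exercise value = 4.5000 > continuation, so V_d = 4.5000 (exercise)
Node 0 (S = 35): continuation = 1/1.08·[0.4500·0.0000 + 0.5500·4.5000] = 2.2917; exercise value = 1.0000 ≤ continuation, so V_0 = 2.2917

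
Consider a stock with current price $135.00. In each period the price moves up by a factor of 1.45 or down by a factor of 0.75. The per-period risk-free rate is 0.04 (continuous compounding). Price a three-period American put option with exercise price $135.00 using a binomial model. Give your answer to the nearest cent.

Risk-neutral probability p = (e^0.04 − 0.75)/(1.45 − 0.75) = 0.2908/0.7000 = 0.4154
Terminal stock prices: S_uuu = 411.6, S_uud = 212.9, S_udd = 110.1, S_ddd = 56.95
Terminal payoffs (K − S): max(-276.6, 0) = 0, max(-77.88, 0) = 0, max(24.89, 0) = 24.89, max(78.05, 0) = 78.05
Node uu (S = 283.8): continuation = e^(−0.04)·[0.4154·0.0000 + 0.5846·0.0000] = 0.0000; exercise value = 0.0000 ≤ continuation, so V_uu = 0.0000
Node ud (S = 146.8): continuation = e^(−0.04)·[0.4154·0.0000 + 0.5846·24.8906] = 13.9795; exercise value = 0.0000 ≤ continuation, so V_ud = 13.9795
Node dd (S = 75.94): continuation = e^(−0.04)·[0.4154·24.8906 + 0.5846·78.0469] = 53.7691; exercise value = 59.0625 > continuation, so V_dd = 59.0625 (exercise)
Node u (S = 195.8): continuation = e^(−0.04)·[0.4154·0.0000 + 0.5846·13.9795] = 7.8514; exercise value = 0.0000 ≤ continuation, so V_u = 7.8514
Node d (S = 101.2): continuation = e^(−0.04)·[0.4154·13.9795 + 0.5846·59.0625] = 38.7515; exercise value = 33.7500 ≤ continuation, so V_d = 38.7515
Node 0 (S = 135): continuation = e^(−0.04)·[0.4154·7.8514 + 0.5846·38.7515] = 24.8981; exercise value = 0.0000 ≤ continuation, so V_0 = 24.8981

$24.90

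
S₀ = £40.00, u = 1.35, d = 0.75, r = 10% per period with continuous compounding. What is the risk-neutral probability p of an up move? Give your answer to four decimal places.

Risk-neutral probability p = (e^0.1 − 0.75)/(1.35 − 0.75) = 0.3552/0.6000 = 0.5920

p = 0.5920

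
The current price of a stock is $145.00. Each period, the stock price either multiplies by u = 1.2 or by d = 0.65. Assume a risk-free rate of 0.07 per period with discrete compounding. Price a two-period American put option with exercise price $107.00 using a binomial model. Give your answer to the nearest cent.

Risk-neutral probability p = (1 + 0.07 − 0.65)/(1.2 − 0.65) = 0.4200/0.5500 = 0.7636
Terminal stock prices: S_uu = 208.8, S_ud = 113.1, S_dd = 61.26
Terminal payoffs (K − S): max(-101.8, 0) = 0, max(-6.1, 0) = 0, max(45.74, 0) = 45.74
Node u (S = 174): continuation = 1/1.07·[0.7636·0.0000 + 0.2364·0.0000] = 0.0000; exercise value = 0.0000 ≤ continuation, so V_u = 0.0000
Node d (S = 94.25): continuation = 1/1.07·[0.7636·0.0000 + 0.2364·45.7375] = 10.1034; exercise value = 12.7500 > continuation, so V_d = 12.7500 (exercise)
Node 0 (S = 145): continuation = 1/1.07·[0.7636·0.0000 + 0.2364·12.7500] = 2.8165; exercise value = 0.0000 ≤ continuation, so V_0 = 2.8165

$2.82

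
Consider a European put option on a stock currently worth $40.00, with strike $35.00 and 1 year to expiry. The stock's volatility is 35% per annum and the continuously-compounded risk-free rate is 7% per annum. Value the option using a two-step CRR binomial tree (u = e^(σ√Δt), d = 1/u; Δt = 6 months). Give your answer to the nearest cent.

CRR parameters: u = e^(σ√Δt) = e^(0.35·√0.5) = 1.2808, d = 1/u = 0.7808
Per-period rate: rΔt = 0.07·0.5 = 0.035, so R = e^0.035 = 1.0356
Risk-neutral probability p = (e^0.035 − 0.7808)/(1.2808 − 0.7808) = 0.2549/0.5000 = 0.5097
Terminal stock prices: S_uu = 65.62, S_ud = 40, S_dd = 24.38
Terminal payoffs (K − S): max(-30.62, 0) = 0, max(-5, 0) = 0, max(10.62, 0) = 10.62
Node u (S = 51.23): V_u = e^(−0.035)·[0.5097·0.0000 + 0.4903·0.0000] = 0.0000
Node d (S = 31.23): V_d = e^(−0.035)·[0.5097·0.0000 + 0.4903·10.6165] = 5.0265
Node 0 (S = 40): V_0 = e^(−0.035)·[0.5097·0.0000 + 0.4903·5.0265] = 2.3799

$2.38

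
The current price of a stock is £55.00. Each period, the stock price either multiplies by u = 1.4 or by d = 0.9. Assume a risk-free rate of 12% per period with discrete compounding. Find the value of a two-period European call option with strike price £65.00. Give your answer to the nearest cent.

Risk-neutral probability p = (1 + 0.12 − 0.9)/(1.4 − 0.9) = 0.2200/0.5000 = 0.4400
Terminal stock prices: S_uu = 107.8, S_ud = 69.3, S_dd = 44.55
Terminal payoffs (S − K): max(42.8, 0) = 42.8, max(4.3, 0) = 4.3, max(-20.45, 0) = 0
Node u (S = 77): V_u = 1/1.12·[0.4400·42.8000 + 0.5600·4.3000] = 18.9643
Node d (S = 49.5): V_d = 1/1.12·[0.4400·4.3000 + 0.5600·0.0000] = 1.6893
Node 0 (S = 55): V_0 = 1/1.12·[0.4400·18.9643 + 0.5600·1.6893] = 8.2949

£8.29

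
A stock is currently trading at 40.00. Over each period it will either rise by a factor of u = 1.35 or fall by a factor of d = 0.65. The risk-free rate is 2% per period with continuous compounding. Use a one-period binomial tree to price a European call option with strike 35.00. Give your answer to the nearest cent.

Risk-neutral probability p = (e^0.02 − 0.65)/(1.35 − 0.65) = 0.3702/0.7000 = 0.5289
Terminal stock prices: S_u = 54, S_d = 26
Terminal payoffs (S − K): max(19, 0) = 19, max(-9, 0) = 0
Node 0 (S = 40): V_0 = e^(−0.02)·[0.5289·19.0000 + 0.4711·0.0000] = 9.8494

9.85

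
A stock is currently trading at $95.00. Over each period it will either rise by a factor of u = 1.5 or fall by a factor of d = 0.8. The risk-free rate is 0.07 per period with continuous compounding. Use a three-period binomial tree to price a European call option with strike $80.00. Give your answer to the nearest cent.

Risk-neutral probability p = (e^0.07 − 0.8)/(1.5 − 0.8) = 0.2725/0.7000 = 0.3893
Terminal stock prices: S_uuu = 320.6, S_uud = 171, S_udd = 91.2, S_ddd = 48.64
Terminal payoffs (S − K): max(240.6, 0) = 240.6, max(91, 0) = 91, max(11.2, 0) = 11.2, max(-31.36, 0) = 0
Node uu (S = 213.8): V_uu = e^(−0.07)·[0.3893·240.6250 + 0.6107·91.0000] = 139.1585
Node ud (S = 114): V_ud = e^(−0.07)·[0.3893·91.0000 + 0.6107·11.2000] = 39.4085
Node dd (S = 60.8): V_dd = e^(−0.07)·[0.3893·11.2000 + 0.6107·0.0000] = 4.0654
Node u (S = 142.5): V_u = e^(−0.07)·[0.3893·139.1585 + 0.6107·39.4085] = 72.9513
Node d (S = 76): V_d = e^(−0.07)·[0.3893·39.4085 + 0.6107·4.0654] = 16.6193
Node 0 (S = 95): V_0 = e^(−0.07)·[0.3893·72.9513 + 0.6107·16.6193] = 35.9431

$35.94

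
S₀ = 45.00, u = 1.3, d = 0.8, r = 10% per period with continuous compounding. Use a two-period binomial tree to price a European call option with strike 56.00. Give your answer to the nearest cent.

6.12

Risk-neutral probability p = (e^0.1 − 0.8)/(1.3 − 0.8) = 0.3052/0.5000 = 0.6103
Terminal stock prices: S_uu = 76.05, S_ud = 46.8, S_dd = 28.8
Terminal payoffs (S − K): max(20.05, 0) = 20.05, max(-9.2, 0) = 0, max(-27.2, 0) = 0
Node u (S = 58.5): V_u = e^(−0.1)·[0.6103·20.0500 + 0.3897·0.0000] = 11.0728
Node d (S = 36): V_d = e^(−0.1)·[0.6103·0.0000 + 0.3897·0.0000] = 0.0000
Node 0 (S = 45): V_0 = e^(−0.1)·[0.6103·11.0728 + 0.3897·0.0000] = 6.1151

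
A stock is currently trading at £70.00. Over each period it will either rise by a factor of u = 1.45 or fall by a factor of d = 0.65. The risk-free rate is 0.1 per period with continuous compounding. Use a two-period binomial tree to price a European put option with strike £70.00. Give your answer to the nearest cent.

Risk-neutral probability p = (e^0.1 − 0.65)/(1.45 − 0.65) = 0.4552/0.8000 = 0.5690
Terminal stock prices: S_uu = 147.2, S_ud = 65.98, S_dd = 29.58
Terminal payoffs (K − S): max(-77.18, 0) = 0, max(4.025, 0) = 4.025, max(40.42, 0) = 40.42
Node u (S = 101.5): V_u = e^(−0.1)·[0.5690·0.0000 + 0.4310·4.0250] = 1.5698
Node d (S = 45.5): V_d = e^(−0.1)·[0.5690·4.0250 + 0.4310·40.4250] = 17.8386
Node 0 (S = 70): V_0 = e^(−0.1)·[0.5690·1.5698 + 0.4310·17.8386] = 7.7656

£7.77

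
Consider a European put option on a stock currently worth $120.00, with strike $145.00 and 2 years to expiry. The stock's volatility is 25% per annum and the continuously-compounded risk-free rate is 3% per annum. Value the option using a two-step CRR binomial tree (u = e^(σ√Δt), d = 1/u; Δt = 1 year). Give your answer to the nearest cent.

$28.90

CRR parameters: u = e^(σ√Δt) = e^(0.25·√1) = 1.2840, d = 1/u = 0.7788
Per-period rate: rΔt = 0.03·1 = 0.03, so R = e^0.03 = 1.0305
Risk-neutral probability p = (e^0.03 − 0.7788)/(1.2840 − 0.7788) = 0.2517/0.5052 = 0.4981
Terminal stock prices: S_uu = 197.8, S_ud = 120, S_dd = 72.78
Terminal payoffs (K − S): max(-52.85, 0) = 0, max(25, 0) = 25, max(72.22, 0) = 72.22
Node u (S = 154.1): V_u = e^(−0.03)·[0.4981·0.0000 + 0.5019·25.0000] = 12.1766
Node d (S = 93.46): V_d = e^(−0.03)·[0.4981·25.0000 + 0.5019·72.2163] = 47.2585
Node 0 (S = 120): V_0 = e^(−0.03)·[0.4981·12.1766 + 0.5019·47.2585] = 28.9039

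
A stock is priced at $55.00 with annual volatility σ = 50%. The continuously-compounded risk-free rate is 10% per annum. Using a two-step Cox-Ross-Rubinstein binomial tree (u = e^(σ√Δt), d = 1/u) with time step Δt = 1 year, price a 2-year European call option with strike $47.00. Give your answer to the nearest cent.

$22.48

CRR parameters: u = e^(σ√Δt) = e^(0.5·√1) = 1.6487, d = 1/u = 0.6065
Per-period rate: rΔt = 0.1·1 = 0.1, so R = e^0.1 = 1.1052
Risk-neutral probability p = (e^0.1 − 0.6065)/(1.6487 − 0.6065) = 0.4986/1.0422 = 0.4785
Terminal stock prices: S_uu = 149.5, S_ud = 55, S_dd = 20.23
Terminal payoffs (S − K): max(102.5, 0) = 102.5, max(8, 0) = 8, max(-26.77, 0) = 0
Node u (S = 90.68): V_u = e^(−0.1)·[0.4785·102.5055 + 0.5215·8.0000] = 48.1523
Node d (S = 33.36): V_d = e^(−0.1)·[0.4785·8.0000 + 0.5215·0.0000] = 3.4634
Node 0 (S = 55): V_0 = e^(−0.1)·[0.4785·48.1523 + 0.5215·3.4634] = 22.4807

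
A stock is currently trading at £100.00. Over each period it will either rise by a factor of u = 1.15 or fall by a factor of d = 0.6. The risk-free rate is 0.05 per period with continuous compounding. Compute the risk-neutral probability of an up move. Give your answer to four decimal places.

Risk-neutral probability p = (e^0.05 − 0.6)/(1.15 − 0.6) = 0.4513/0.5500 = 0.8205

p = 0.8205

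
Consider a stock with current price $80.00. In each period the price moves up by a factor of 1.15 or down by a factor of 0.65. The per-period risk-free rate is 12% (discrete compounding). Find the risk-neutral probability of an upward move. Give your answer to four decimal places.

Risk-neutral probability p = (1 + 0.12 − 0.65)/(1.15 − 0.65) = 0.4700/0.5000 = 0.9400

p = 0.9400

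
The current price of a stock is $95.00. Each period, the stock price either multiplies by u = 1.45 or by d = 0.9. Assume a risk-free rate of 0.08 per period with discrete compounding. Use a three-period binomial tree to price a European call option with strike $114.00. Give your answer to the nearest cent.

Risk-neutral probability p = (1 + 0.08 − 0.9)/(1.45 − 0.9) = 0.1800/0.5500 = 0.3273
Terminal stock prices: S_uuu = 289.6, S_uud = 179.8, S_udd = 111.6, S_ddd = 69.26
Terminal payoffs (S − K): max(175.6, 0) = 175.6, max(65.76, 0) = 65.76, max(-2.422, 0) = 0, max(-44.74, 0) = 0
Node uu (S = 199.7): V_uu = 1/1.08·[0.3273·175.6194 + 0.6727·65.7638] = 94.1819
Node ud (S = 124): V_ud = 1/1.08·[0.3273·65.7638 + 0.6727·0.0000] = 19.9284
Node dd (S = 76.95): V_dd = 1/1.08·[0.3273·0.0000 + 0.6727·0.0000] = 0.0000
Node u (S = 137.8): V_u = 1/1.08·[0.3273·94.1819 + 0.6727·19.9284] = 40.9533
Node d (S = 85.5): V_d = 1/1.08·[0.3273·19.9284 + 0.6727·0.0000] = 6.0389
Node 0 (S = 95): V_0 = 1/1.08·[0.3273·40.9533 + 0.6727·6.0389] = 16.1717

$16.17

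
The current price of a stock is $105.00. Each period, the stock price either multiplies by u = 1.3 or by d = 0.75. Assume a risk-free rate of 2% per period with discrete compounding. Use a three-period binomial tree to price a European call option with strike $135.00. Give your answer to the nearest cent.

$10.67

Risk-neutral probability p = (1 + 0.02 − 0.75)/(1.3 − 0.75) = 0.2700/0.5500 = 0.4909
Terminal stock prices: S_uuu = 230.7, S_uud = 133.1, S_udd = 76.78, S_ddd = 44.3
Terminal payoffs (S − K): max(95.69, 0) = 95.69, max(-1.912, 0) = 0, max(-58.22, 0) = 0, max(-90.7, 0) = 0
Node uu (S = 177.5): V_uu = 1/1.02·[0.4909·95.6850 + 0.5091·0.0000] = 46.0516
Node ud (S = 102.4): V_ud = 1/1.02·[0.4909·0.0000 + 0.5091·0.0000] = 0.0000
Node dd (S = 59.06): V_dd = 1/1.02·[0.4909·0.0000 + 0.5091·0.0000] = 0.0000
Node u (S = 136.5): V_u = 1/1.02·[0.4909·46.0516 + 0.5091·0.0000] = 22.1639
Node d (S = 78.75): V_d = 1/1.02·[0.4909·0.0000 + 0.5091·0.0000] = 0.0000
Node 0 (S = 105): V_0 = 1/1.02·[0.4909·22.1639 + 0.5091·0.0000] = 10.6671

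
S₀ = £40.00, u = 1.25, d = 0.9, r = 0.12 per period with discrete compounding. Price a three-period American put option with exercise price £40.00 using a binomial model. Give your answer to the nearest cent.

£1.33

Risk-neutral probability p = (1 + 0.12 − 0.9)/(1.25 − 0.9) = 0.2200/0.3500 = 0.6286
Terminal stock prices: S_uuu = 78.12, S_uud = 56.25, S_udd = 40.5, S_ddd = 29.16
Terminal payoffs (K − S): max(-38.12, 0) = 0, max(-16.25, 0) = 0, max(-0.5, 0) = 0, max(10.84, 0) = 10.84
Node uu (S = 62.5): continuation = 1/1.12·[0.6286·0.0000 + 0.3714·0.0000] = 0.0000; exercise value = 0.0000 ≤ continuation, so V_uu = 0.0000
Node ud (S = 45): continuation = 1/1.12·[0.6286·0.0000 + 0.3714·0.0000] = 0.0000; exercise value = 0.0000 ≤ continuation, so V_ud = 0.0000
Node dd (S = 32.4): continuation = 1/1.12·[0.6286·0.0000 + 0.3714·10.8400] = 3.5949; exercise value = 7.6000 > continuation, so V_dd = 7.6000 (exercise)
Node u (S = 50): continuation = 1/1.12·[0.6286·0.0000 + 0.3714·0.0000] = 0.0000; exercise value = 0.0000 ≤ continuation, so V_u = 0.0000
Node d (S = 36): continuation = 1/1.12·[0.6286·0.0000 + 0.3714·7.6000] = 2.5204; exercise value = 4.0000 > continuation, so V_d = 4.0000 (exercise)
Node 0 (S = 40): continuation = 1/1.12·[0.6286·0.0000 + 0.3714·4.0000] = 1.3265; exercise value = 0.0000 ≤ continuation, so V_0 = 1.3265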